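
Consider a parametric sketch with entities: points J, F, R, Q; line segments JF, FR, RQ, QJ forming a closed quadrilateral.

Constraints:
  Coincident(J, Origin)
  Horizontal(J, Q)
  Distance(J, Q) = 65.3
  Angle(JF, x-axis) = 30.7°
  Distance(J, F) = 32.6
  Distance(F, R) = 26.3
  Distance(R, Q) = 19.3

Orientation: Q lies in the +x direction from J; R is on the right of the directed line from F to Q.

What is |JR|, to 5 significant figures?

46.215

Checks: |FR| = 26.30 ✓; |RQ| = 19.30 ✓.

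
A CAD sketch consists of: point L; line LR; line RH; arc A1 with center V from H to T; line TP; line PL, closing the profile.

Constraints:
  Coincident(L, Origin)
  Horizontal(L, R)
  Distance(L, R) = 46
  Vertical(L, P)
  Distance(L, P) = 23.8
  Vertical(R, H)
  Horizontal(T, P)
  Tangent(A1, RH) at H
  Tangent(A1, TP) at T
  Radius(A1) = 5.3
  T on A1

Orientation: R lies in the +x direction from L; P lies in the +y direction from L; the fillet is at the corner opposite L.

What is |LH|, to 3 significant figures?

49.6

The virtual corner opposite L is at (46.0, 23.8). The tangent condition forces VH to be normal to RH and A1 meets TP tangentially, so VT is at right angles to TP, with radius 5.3, so the center V sits 5.3 in from both sides at V = (40.7, 18.5). That places the tangent points at H = (46.0, 18.5) on RH and T = (40.7, 23.8) on TP. Then |LH| = |H − L| = 49.6.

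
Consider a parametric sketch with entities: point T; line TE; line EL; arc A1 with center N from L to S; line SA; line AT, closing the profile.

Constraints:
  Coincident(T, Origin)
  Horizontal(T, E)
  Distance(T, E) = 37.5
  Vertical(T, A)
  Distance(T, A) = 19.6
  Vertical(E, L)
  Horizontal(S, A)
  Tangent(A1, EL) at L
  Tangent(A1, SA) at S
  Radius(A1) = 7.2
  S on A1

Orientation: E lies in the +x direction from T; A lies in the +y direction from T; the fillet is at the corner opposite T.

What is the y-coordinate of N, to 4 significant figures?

12.40

T is at the origin; T and E share the same y with |TE| = 37.5 and E on the +x side, so E = (37.50, 0.000). T and A share the same x with |TA| = 19.6 and A on the +y side, so A = (0.000, 19.60). The virtual corner opposite T is at (37.50, 19.60). The tangent condition forces NL to be normal to EL and the tangent condition forces NS to be normal to SA, with radius 7.2, so the center N sits 7.2 in from both sides at N = (30.30, 12.40). So N.y = 12.40.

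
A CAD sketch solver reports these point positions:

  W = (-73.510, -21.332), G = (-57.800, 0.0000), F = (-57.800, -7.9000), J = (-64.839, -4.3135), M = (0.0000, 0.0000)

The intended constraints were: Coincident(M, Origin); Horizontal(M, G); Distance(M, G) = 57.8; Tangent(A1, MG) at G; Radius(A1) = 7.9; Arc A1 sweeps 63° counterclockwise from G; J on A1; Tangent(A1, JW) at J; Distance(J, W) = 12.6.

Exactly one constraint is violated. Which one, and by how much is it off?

Distance(J, W) = 12.6 — off by 6.50.

M = (0.00, 0.00) ✓; M.y = 0.00, G.y = 0.00 ✓; |MG| = 57.80 ✓; ∠(FG, GM) = 90.00° ✓; |FG| = 7.900 ✓; bearing(F→J) − bearing(F→G) = 63.00° ✓; |FJ| = 7.900 ✓; ∠(FJ, JW) = 90.00° ✓; |JW| = 19.10 ✗.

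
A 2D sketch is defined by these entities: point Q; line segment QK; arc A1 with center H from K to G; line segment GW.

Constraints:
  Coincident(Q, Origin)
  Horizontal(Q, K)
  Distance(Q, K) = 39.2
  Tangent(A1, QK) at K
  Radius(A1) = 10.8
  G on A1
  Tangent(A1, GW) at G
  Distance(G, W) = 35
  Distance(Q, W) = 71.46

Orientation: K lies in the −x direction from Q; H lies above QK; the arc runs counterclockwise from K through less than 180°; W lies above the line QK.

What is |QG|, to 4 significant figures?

36.90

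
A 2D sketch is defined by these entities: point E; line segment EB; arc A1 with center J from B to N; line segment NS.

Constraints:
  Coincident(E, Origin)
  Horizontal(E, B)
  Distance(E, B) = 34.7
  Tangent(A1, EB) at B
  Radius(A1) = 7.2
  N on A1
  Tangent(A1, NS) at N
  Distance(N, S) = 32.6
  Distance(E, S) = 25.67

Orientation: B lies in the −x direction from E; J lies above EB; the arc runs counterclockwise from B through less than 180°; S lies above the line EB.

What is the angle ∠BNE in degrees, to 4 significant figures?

153.8°

E is at the origin; E and B share the same y with |EB| = 34.7 and B on the −x side, so B = (-34.70, 0.000). A1 meets EB tangentially, so JB is at right angles to EB, so J = B + (0, 7.2) = (-34.70, 7.200). Since JN ⟂ NS (tangency), |JS| = √(7.2² + 32.6²) = 33.39 regardless of where N sits on A1. So S lies on both circle(E, 25.67) and circle(J, 33.39); the above-EB intersection is S = (-6.372, 24.87). N is the foot of the tangent from S: N = (-29.66, 2.056).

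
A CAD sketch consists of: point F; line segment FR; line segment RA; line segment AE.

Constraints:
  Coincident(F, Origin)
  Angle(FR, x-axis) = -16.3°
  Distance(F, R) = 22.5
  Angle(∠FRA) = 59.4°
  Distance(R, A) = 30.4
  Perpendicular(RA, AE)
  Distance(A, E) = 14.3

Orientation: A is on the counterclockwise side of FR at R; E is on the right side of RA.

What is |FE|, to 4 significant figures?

38.63

F is at the origin; FR runs at -16.3° with length 22.5, so R = 22.5·(cos -16.3°, sin -16.3°) = (21.60, -6.315). ∠FRA = 59.4°, so RA runs at -16.3° + (180° − 59.4°) = 104.3° from the x-axis; with |RA| = 30.4, A = R + 30.4·(cos 104.3°, sin 104.3°) = (14.09, 23.14). The perpendicularity gives AE at right angles to RA; with |AE| = 14.3 on the right of RA, E = A + 14.3·(0.9690, 0.2470) = (27.94, 26.68). Then |FE| = |E − F| = 38.63.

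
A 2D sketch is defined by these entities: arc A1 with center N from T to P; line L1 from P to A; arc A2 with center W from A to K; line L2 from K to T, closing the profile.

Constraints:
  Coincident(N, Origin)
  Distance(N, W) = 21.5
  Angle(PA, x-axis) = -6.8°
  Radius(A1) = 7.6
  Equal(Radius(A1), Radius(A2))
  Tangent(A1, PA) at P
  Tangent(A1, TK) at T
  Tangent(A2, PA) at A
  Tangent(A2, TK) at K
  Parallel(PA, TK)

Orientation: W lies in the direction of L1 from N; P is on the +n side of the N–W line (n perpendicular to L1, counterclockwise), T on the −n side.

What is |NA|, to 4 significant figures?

22.80

The slot axis is L1's direction at -6.8°, so u = (cos -6.8°, sin -6.8°) = (0.9930, -0.1184) and n = (−sin -6.8°, cos -6.8°) = (0.1184, 0.9930). N is at the origin and W lies 21.5 along u from N, so W = 21.5·u = (21.35, -2.546). Tangency of A1 to both parallel lines with radius 7.6 puts P and T at N ± 7.6·n: P = (0.8999, 7.547), T = (-0.8999, -7.547). Equal radii place A and K the same way about W: A = W + 7.6·n = (22.25, 5.001), K = W − 7.6·n = (20.45, -10.09). Then |NA| = |A − N| = 22.80.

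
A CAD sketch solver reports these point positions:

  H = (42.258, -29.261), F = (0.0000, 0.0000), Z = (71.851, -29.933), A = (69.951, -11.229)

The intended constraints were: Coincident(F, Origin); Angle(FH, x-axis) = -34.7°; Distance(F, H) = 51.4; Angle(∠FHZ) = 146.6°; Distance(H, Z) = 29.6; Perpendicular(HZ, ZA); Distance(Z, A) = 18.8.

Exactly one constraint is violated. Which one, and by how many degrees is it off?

Perpendicular(HZ, ZA) — off by 7.10°.

F = (0.00, 0.00) ✓; FH at -34.70° ✓; |FH| = 51.40 ✓; ∠FHZ = 146.6° ✓; |HZ| = 29.60 ✓; ∠(HZ, ZA) = 97.10° ✗; |ZA| = 18.80 ✓.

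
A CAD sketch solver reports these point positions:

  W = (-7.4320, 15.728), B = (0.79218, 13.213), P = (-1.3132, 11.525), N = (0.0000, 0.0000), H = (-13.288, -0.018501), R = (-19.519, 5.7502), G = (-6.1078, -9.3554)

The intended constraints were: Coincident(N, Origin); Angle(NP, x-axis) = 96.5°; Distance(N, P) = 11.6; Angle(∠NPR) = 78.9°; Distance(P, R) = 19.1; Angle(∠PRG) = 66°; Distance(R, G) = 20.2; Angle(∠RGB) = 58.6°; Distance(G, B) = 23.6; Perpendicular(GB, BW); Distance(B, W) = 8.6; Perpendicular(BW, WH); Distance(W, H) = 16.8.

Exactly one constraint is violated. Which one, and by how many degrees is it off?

Perpendicular(BW, WH) — off by 3.40°.

N = (0.00, 0.00) ✓; NP at 96.50° ✓; |NP| = 11.60 ✓; ∠NPR = 78.90° ✓; |PR| = 19.10 ✓; ∠PRG = 66.00° ✓; |RG| = 20.20 ✓; ∠RGB = 58.60° ✓; |GB| = 23.60 ✓; ∠(GB, BW) = 90.00° ✓; |BW| = 8.600 ✓; ∠(BW, WH) = 86.60° ✗; |WH| = 16.80 ✓.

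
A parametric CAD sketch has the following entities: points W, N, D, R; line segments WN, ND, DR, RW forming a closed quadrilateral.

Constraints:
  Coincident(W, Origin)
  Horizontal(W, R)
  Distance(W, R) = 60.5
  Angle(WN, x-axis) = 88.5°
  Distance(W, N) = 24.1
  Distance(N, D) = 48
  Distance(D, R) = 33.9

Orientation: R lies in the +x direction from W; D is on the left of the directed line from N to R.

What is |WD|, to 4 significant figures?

57.47

Checks: |WR| = 60.50 ✓; |WN| = 24.10 ✓; |ND| = 48.00 ✓; |DR| = 33.90 ✓.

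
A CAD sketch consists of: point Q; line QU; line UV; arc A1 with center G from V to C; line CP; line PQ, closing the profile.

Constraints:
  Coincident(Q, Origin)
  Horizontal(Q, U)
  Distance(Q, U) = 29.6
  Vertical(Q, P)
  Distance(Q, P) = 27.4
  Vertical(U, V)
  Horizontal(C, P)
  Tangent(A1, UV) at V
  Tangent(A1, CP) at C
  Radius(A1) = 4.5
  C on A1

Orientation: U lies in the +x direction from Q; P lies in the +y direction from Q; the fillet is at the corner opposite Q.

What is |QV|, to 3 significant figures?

37.4

Q is at the origin; QU is horizontal with |QU| = 29.6 and U on the +x side, so U = (29.6, 0.00). Q and P share the same x with |QP| = 27.4 and P on the +y side, so P = (0.00, 27.4). The virtual corner opposite Q is at (29.6, 27.4). The tangent condition forces GV to be normal to UV and A1 meets CP tangentially, so GC is at right angles to CP, with radius 4.5, so the center G sits 4.5 in from both sides at G = (25.1, 22.9). That places the tangent points at V = (29.6, 22.9) on UV and C = (25.1, 27.4) on CP. Then |QV| = |V − Q| = 37.4.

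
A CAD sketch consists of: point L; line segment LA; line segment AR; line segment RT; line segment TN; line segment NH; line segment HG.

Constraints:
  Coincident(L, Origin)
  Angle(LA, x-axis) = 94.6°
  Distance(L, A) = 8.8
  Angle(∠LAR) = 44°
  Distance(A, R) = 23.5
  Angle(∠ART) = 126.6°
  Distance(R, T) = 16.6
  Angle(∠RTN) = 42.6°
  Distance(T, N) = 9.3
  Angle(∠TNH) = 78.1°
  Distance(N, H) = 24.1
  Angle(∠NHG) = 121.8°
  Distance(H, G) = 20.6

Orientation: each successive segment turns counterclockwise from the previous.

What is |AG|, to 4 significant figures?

55.67

L is at the origin; LA runs at 94.6° with length 8.8, so A = (-0.7058, 8.772). ∠LAR = 44.0° gives AR at -129.4° from the x-axis; with |AR| = 23.5, R = (-15.62, -9.388). ∠ART = 126.6° gives RT at -76.00° from the x-axis; with |RT| = 16.6, T = (-11.61, -25.49). ∠RTN = 42.6° gives TN at 61.40° from the x-axis; with |TN| = 9.3, N = (-7.154, -17.33). ∠TNH = 78.1° gives NH at 163.3° from the x-axis; with |NH| = 24.1, H = (-30.24, -10.40). ∠NHG = 121.8° gives HG at -138.5° from the x-axis; with |HG| = 20.6, G = (-45.67, -24.05). Then |AG| = |G − A| = 55.67.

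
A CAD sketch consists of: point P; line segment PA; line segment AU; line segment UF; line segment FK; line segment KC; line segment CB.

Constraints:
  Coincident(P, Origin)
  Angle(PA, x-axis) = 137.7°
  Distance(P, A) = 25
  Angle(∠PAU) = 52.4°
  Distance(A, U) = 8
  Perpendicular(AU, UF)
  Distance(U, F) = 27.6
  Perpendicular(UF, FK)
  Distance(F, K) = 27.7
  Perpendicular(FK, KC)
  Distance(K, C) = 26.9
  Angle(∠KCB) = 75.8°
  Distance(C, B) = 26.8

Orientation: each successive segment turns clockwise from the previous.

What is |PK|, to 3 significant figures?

35.8

P is at the origin; PA runs at 137.7° with length 25.0, so A = (-18.5, 16.8). ∠PAU = 52.4° gives AU at 10.1° from the x-axis; with |AU| = 8.0, U = (-10.6, 18.2). AU is perpendicular to UF, so UF runs at -79.9°; with |UF| = 27.6, F = (-5.77, -8.94). The perpendicularity gives FK at right angles to UF, so FK runs at -170°; with |FK| = 27.7, K = (-33.0, -13.8). Then |PK| = |K − P| = 35.8.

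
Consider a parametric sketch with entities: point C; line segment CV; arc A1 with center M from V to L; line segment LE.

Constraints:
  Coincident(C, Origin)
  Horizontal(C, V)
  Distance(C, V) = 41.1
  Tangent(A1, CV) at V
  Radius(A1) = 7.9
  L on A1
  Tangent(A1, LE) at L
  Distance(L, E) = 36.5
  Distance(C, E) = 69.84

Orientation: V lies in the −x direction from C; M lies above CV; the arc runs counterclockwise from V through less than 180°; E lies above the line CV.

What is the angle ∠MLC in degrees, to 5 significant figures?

125.29°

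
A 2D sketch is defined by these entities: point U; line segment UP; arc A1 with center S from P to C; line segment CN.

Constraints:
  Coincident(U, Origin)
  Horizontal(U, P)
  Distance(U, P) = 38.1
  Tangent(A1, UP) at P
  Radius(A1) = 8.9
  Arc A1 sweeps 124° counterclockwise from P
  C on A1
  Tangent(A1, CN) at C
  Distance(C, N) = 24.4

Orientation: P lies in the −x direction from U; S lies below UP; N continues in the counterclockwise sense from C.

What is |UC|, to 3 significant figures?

47.5

U is at the origin; U and P share the same y with |UP| = 38.1 and P on the −x side, so P = (-38.1, 0.00). Since A1 is tangent to UP there, SP ⟂ UP, so S = P + (0, -8.9) = (-38.1, -8.90). On A1, P sits at bearing 90° from S; a 124° counterclockwise sweep puts C at bearing 214°, so C = S + 8.9·(cos 214°, sin 214°) = (-45.5, -13.9). Then |UC| = |C − U| = 47.5.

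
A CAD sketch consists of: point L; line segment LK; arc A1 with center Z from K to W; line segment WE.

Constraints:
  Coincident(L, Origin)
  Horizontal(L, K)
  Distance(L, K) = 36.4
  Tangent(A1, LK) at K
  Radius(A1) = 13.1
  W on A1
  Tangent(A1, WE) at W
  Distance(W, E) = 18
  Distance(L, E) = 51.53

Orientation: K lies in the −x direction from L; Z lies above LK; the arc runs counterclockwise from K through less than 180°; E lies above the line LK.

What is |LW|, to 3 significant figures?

33.8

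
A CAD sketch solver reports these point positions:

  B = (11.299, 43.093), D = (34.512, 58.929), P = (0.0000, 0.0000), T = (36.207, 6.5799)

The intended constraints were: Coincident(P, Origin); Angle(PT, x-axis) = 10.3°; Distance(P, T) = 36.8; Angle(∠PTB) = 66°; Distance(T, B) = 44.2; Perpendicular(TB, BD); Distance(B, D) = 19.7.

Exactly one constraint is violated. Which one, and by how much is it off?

Distance(B, D) = 19.7 — off by 8.40.

P = (0.00, 0.00) ✓; PT at 10.30° ✓; |PT| = 36.80 ✓; ∠PTB = 66.00° ✓; |TB| = 44.20 ✓; ∠(TB, BD) = 90.00° ✓; |BD| = 28.10 ✗.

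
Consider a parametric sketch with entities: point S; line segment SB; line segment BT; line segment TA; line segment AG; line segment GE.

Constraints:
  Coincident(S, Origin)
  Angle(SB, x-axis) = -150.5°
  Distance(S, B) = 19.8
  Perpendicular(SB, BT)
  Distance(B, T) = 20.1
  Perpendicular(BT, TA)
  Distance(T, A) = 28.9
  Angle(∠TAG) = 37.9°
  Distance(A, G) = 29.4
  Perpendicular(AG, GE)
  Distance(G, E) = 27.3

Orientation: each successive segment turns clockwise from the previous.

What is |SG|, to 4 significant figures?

14.25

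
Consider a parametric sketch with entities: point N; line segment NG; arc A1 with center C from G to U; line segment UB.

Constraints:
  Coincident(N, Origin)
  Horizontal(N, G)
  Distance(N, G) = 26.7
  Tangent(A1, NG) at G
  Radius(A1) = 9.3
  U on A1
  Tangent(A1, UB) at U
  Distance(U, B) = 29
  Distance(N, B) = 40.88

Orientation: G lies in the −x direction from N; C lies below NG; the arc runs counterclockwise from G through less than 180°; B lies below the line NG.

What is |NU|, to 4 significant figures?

37.16

N is at the origin; N and G share the same y with |NG| = 26.7 and G on the −x side, so G = (-26.70, 0.000). The tangent condition forces CG to be normal to NG, so C = G + (0, -9.3) = (-26.70, -9.300). Since CU ⟂ UB (tangency), |CB| = √(9.3² + 29.0²) = 30.45 regardless of where U sits on A1. So B lies on both circle(N, 40.88) and circle(C, 30.45); the below-NG intersection is B = (-15.76, -37.72). U is the foot of the tangent from B: U = (-33.94, -15.13).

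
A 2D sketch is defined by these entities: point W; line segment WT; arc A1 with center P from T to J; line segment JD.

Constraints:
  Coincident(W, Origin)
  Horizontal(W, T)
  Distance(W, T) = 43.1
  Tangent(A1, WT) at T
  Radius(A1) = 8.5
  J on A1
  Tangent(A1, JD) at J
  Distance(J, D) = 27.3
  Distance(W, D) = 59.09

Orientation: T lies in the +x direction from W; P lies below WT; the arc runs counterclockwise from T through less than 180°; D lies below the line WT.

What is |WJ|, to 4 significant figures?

37.24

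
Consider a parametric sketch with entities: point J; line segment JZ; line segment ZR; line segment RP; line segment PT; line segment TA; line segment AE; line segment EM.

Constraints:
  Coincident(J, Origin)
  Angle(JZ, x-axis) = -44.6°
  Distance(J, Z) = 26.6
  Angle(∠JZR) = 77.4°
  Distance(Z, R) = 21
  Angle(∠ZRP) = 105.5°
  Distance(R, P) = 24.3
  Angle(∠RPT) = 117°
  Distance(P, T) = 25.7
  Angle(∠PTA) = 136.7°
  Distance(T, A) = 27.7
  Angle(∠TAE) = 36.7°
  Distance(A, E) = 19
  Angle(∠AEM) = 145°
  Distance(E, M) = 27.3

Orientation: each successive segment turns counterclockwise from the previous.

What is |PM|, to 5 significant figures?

6.7000

∠TAE = 36.7° gives AE at 22.100° from the x-axis; with |AE| = 19.0, E = (-7.8593, -6.3658). ∠AEM = 145.0° gives EM at 57.100° from the x-axis; with |EM| = 27.3, M = (6.9694, 16.556). Then |PM| = |M − P| = 6.7000.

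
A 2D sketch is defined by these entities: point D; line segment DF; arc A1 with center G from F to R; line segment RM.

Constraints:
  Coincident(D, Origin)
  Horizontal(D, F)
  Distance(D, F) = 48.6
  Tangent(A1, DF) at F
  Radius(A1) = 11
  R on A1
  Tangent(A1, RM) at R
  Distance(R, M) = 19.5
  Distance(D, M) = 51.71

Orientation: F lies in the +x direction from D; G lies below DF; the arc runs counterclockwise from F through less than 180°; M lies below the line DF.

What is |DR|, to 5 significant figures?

39.794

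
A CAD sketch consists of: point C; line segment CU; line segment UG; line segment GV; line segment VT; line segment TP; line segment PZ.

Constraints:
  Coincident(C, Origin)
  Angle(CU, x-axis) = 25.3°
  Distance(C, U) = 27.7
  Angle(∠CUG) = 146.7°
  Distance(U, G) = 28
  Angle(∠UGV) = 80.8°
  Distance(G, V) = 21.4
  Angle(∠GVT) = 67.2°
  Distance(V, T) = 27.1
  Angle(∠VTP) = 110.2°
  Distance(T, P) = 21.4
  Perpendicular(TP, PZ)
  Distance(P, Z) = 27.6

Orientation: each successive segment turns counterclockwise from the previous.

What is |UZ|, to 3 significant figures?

34.1

C is at the origin; CU runs at 25.3° with length 27.7, so U = (25.0, 11.8). ∠CUG = 146.7° gives UG at 58.6° from the x-axis; with |UG| = 28.0, G = (39.6, 35.7). ∠UGV = 80.8° gives GV at 158° from the x-axis; with |GV| = 21.4, V = (19.8, 43.8). ∠GVT = 67.2° gives VT at -89.4° from the x-axis; with |VT| = 27.1, T = (20.1, 16.7). ∠VTP = 110.2° gives TP at -19.6° from the x-axis; with |TP| = 21.4, P = (40.3, 9.55). The perpendicularity gives PZ at right angles to TP, so PZ runs at 70.4°; with |PZ| = 27.6, Z = (49.5, 35.5). Then |UZ| = |Z − U| = 34.1.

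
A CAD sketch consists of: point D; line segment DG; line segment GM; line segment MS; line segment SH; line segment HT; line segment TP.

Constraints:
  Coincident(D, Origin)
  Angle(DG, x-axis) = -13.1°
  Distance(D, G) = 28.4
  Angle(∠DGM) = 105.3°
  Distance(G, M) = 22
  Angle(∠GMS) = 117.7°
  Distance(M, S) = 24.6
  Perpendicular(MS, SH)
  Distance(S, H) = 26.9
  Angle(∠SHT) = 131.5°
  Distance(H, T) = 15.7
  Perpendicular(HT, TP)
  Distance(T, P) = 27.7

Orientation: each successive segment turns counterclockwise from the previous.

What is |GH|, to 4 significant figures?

35.61

∠GMS = 117.7° gives MS at 123.9° from the x-axis; with |MS| = 24.6, S = (24.40, 33.33). MS is perpendicular to SH, so SH runs at -146.1°; with |SH| = 26.9, H = (2.077, 18.33). Then |GH| = |H − G| = 35.61.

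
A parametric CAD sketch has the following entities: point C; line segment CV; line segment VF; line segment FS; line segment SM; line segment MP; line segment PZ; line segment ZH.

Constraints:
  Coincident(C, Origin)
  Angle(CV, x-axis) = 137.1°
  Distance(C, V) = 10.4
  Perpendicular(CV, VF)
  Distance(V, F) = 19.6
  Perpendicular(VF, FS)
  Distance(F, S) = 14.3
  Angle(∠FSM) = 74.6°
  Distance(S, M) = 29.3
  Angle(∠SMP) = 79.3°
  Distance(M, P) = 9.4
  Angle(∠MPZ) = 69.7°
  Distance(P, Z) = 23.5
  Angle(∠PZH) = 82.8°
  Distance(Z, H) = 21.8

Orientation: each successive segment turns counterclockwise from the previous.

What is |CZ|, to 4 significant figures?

12.60

C is at the origin; CV runs at 137.1° with length 10.4, so V = (-7.618, 7.079). CV ⟂ VF, so VF runs at -132.9°; with |VF| = 19.6, F = (-20.96, -7.278). VF ⟂ FS, so FS runs at -42.90°; with |FS| = 14.3, S = (-10.49, -17.01). ∠FSM = 74.6° gives SM at 62.50° from the x-axis; with |SM| = 29.3, M = (3.044, 8.977). ∠SMP = 79.3° gives MP at 163.2° from the x-axis; with |MP| = 9.4, P = (-5.955, 11.69). ∠MPZ = 69.7° gives PZ at -86.50° from the x-axis; with |PZ| = 23.5, Z = (-4.520, -11.76). Then |CZ| = |Z − C| = 12.60.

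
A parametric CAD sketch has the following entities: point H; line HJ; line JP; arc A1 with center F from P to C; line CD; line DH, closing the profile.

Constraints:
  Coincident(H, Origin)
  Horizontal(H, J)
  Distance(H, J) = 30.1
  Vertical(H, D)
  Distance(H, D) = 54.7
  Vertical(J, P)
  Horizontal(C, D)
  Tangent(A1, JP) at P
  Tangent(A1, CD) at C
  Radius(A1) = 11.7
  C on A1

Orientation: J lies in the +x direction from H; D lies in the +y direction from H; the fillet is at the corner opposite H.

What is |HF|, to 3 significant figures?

46.8

HD is vertical with |HD| = 54.7 and D on the +y side, so D = (0.00, 54.7). The virtual corner opposite H is at (30.1, 54.7). A1 meets JP tangentially, so FP is at right angles to JP and the tangent condition forces FC to be normal to CD, with radius 11.7, so the center F sits 11.7 in from both sides at F = (18.4, 43.0). Then |HF| = |F − H| = 46.8.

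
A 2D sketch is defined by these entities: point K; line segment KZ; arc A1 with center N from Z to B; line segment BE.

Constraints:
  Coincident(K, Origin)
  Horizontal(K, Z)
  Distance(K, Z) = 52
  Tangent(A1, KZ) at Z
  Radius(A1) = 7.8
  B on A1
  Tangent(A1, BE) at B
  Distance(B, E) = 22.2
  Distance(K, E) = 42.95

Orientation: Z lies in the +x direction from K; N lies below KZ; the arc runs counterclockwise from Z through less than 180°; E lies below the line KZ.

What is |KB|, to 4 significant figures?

45.19

Checks: |NB| = 7.800 ✓; ∠(NB, BE) = 90.00° ✓; |BE| = 22.20 ✓; |KE| = 42.95 ✓.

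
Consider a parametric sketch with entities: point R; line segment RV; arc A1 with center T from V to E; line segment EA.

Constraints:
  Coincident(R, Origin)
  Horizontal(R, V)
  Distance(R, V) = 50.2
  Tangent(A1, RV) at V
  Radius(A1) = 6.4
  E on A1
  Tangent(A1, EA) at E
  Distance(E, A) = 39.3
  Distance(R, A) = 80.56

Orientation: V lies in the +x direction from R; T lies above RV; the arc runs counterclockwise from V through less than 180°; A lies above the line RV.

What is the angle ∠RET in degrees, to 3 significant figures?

23.4°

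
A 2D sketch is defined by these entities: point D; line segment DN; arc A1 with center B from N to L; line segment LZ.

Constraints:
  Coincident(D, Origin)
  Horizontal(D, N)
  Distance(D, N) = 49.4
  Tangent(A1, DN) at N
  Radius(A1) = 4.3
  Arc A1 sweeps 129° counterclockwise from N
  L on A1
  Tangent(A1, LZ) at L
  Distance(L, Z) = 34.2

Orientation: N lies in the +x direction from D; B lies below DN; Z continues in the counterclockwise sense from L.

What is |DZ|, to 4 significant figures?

75.47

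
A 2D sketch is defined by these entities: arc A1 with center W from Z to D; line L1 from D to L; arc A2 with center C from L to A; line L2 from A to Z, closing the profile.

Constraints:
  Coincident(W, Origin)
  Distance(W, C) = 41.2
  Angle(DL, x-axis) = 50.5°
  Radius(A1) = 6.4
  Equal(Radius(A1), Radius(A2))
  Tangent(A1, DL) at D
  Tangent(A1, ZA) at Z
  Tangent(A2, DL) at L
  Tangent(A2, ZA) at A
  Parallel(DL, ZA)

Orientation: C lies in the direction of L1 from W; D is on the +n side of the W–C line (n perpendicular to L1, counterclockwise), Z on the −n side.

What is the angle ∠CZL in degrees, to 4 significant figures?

8.429°

The slot axis is L1's direction at 50.5°, so u = (cos 50.5°, sin 50.5°) = (0.6361, 0.7716) and n = (−sin 50.5°, cos 50.5°) = (-0.7716, 0.6361). W is at the origin and C lies 41.2 along u from W, so C = 41.2·u = (26.21, 31.79). Tangency of A1 to both parallel lines with radius 6.4 puts D and Z at W ± 6.4·n: D = (-4.938, 4.071), Z = (4.938, -4.071). Equal radii place L and A the same way about C: L = C + 6.4·n = (21.27, 35.86), A = C − 6.4·n = (31.14, 27.72). Then cos ∠CZL = ZC·ZL / (|ZC||ZL|), giving 8.429°.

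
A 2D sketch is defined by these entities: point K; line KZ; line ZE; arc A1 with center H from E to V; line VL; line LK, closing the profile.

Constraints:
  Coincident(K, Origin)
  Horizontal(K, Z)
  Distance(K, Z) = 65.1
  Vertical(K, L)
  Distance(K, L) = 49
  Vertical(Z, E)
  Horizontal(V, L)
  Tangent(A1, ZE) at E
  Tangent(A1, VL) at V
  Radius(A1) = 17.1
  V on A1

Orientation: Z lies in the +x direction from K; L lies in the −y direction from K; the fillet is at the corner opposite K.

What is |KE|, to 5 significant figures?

72.496

The virtual corner opposite K is at (65.100, -49.000). Since A1 is tangent to ZE there, HE ⟂ ZE and tangency of A1 to VL means the radius HV is perpendicular to VL, with radius 17.1, so the center H sits 17.1 in from both sides at H = (48.000, -31.900). That places the tangent points at E = (65.100, -31.900) on ZE and V = (48.000, -49.000) on VL. Then |KE| = |E − K| = 72.496.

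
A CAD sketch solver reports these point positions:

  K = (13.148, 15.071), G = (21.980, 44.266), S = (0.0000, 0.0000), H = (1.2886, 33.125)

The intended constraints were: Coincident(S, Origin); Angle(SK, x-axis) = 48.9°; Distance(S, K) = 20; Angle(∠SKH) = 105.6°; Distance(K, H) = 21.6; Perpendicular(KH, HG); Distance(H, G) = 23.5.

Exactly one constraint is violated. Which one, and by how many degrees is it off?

Perpendicular(KH, HG) — off by 5.00°.

S = (0.00, 0.00) ✓; SK at 48.90° ✓; |SK| = 20.00 ✓; ∠SKH = 105.6° ✓; |KH| = 21.60 ✓; ∠(KH, HG) = 95.00° ✗; |HG| = 23.50 ✓.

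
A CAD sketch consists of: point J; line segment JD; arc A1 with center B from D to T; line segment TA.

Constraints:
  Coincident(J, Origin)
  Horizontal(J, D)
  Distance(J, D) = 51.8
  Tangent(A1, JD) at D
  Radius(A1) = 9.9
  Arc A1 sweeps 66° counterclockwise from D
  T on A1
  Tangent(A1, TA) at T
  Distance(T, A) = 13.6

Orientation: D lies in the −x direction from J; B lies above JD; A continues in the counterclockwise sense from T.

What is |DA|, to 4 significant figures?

23.39

J is at the origin; JD is horizontal with |JD| = 51.8 and D on the −x side, so D = (-51.80, 0.000). The tangent condition forces BD to be normal to JD, so B = D + (0, 9.9) = (-51.80, 9.900). On A1, D sits at bearing -90° from B; a 66° counterclockwise sweep puts T at bearing -24°, so T = B + 9.9·(cos -24°, sin -24°) = (-42.76, 5.873). Tangency of A1 to TA means the radius BT is perpendicular to TA, so TA runs along (−sin -24°, cos -24°); with |TA| = 13.6, A = (-37.22, 18.30). Then |DA| = |A − D| = 23.39.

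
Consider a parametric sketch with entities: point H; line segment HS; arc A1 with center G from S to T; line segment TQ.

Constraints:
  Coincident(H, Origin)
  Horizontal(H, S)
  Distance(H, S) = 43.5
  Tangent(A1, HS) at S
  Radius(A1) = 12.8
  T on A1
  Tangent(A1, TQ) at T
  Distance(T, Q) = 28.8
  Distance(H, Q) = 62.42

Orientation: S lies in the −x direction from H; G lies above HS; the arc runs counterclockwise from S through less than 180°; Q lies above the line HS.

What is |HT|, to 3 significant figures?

36.7

Checks: ∠(GS, SH) = 90.00° ✓; |GT| = 12.80 ✓; ∠(GT, TQ) = 90.00° ✓; |TQ| = 28.80 ✓; |HQ| = 62.42 ✓.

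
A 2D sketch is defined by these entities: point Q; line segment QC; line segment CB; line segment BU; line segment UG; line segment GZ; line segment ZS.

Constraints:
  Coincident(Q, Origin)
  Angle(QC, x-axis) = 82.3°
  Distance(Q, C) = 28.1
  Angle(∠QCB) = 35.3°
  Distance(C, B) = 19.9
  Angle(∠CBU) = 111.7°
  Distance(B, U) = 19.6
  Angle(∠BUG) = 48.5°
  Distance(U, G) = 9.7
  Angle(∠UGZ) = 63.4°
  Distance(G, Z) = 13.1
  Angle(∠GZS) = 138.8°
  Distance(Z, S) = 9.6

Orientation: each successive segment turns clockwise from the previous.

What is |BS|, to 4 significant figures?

18.05

Q is at the origin; QC runs at 82.3° with length 28.1, so C = (3.765, 27.85). ∠QCB = 35.3° gives CB at -62.40° from the x-axis; with |CB| = 19.9, B = (12.98, 10.21). ∠CBU = 111.7° gives BU at -130.7° from the x-axis; with |BU| = 19.6, U = (0.2035, -4.648). ∠BUG = 48.5° gives UG at 97.80° from the x-axis; with |UG| = 9.7, G = (-1.113, 4.962). ∠UGZ = 63.4° gives GZ at -18.80° from the x-axis; with |GZ| = 13.1, Z = (11.29, 0.7403). ∠GZS = 138.8° gives ZS at -60.00° from the x-axis; with |ZS| = 9.6, S = (16.09, -7.574). Then |BS| = |S − B| = 18.05.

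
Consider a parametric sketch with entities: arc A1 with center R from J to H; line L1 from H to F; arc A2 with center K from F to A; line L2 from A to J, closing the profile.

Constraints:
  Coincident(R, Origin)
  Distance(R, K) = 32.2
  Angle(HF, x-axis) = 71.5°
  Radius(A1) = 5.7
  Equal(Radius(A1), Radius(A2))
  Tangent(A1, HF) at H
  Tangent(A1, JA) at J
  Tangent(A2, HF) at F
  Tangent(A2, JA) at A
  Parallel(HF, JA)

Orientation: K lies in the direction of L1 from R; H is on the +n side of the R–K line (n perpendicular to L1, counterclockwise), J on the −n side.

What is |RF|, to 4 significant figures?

32.70

The slot axis is L1's direction at 71.5°, so u = (cos 71.5°, sin 71.5°) = (0.3173, 0.9483) and n = (−sin 71.5°, cos 71.5°) = (-0.9483, 0.3173). R is at the origin and K lies 32.2 along u from R, so K = 32.2·u = (10.22, 30.54). Tangency of A1 to both parallel lines with radius 5.7 puts H and J at R ± 5.7·n: H = (-5.405, 1.809), J = (5.405, -1.809). Equal radii place F and A the same way about K: F = K + 5.7·n = (4.812, 32.34), A = K − 5.7·n = (15.62, 28.73). Then |RF| = |F − R| = 32.70.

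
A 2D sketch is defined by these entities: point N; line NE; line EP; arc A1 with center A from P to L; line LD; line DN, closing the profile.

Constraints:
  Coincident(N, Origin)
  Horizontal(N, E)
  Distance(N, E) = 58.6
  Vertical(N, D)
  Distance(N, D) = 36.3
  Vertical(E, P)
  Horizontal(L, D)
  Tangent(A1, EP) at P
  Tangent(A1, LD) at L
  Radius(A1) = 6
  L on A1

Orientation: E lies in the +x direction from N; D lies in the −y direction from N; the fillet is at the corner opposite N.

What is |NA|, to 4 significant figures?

60.70

N is at the origin; NE is horizontal with |NE| = 58.6 and E on the +x side, so E = (58.60, 0.000). N and D share the same x with |ND| = 36.3 and D on the −y side, so D = (0.000, -36.30). The virtual corner opposite N is at (58.60, -36.30). Since A1 is tangent to EP there, AP ⟂ EP and tangency of A1 to LD means the radius AL is perpendicular to LD, with radius 6.0, so the center A sits 6.0 in from both sides at A = (52.60, -30.30). Then |NA| = |A − N| = 60.70.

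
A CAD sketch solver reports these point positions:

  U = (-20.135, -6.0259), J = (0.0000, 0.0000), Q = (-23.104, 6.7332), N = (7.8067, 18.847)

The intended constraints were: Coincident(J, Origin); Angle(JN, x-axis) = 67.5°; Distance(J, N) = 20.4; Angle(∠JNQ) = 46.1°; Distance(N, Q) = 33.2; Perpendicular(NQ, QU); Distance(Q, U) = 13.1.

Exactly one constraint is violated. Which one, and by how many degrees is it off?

Perpendicular(NQ, QU) — off by 8.30°.

J = (0.00, 0.00) ✓; JN at 67.50° ✓; |JN| = 20.40 ✓; ∠JNQ = 46.10° ✓; |NQ| = 33.20 ✓; ∠(NQ, QU) = 81.70° ✗; |QU| = 13.10 ✓.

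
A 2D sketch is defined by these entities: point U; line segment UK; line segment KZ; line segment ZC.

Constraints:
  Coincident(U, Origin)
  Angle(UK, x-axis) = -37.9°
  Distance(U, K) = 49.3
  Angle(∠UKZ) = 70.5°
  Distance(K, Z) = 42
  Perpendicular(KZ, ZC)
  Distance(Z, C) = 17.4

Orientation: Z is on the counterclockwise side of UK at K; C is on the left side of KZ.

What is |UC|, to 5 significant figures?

38.700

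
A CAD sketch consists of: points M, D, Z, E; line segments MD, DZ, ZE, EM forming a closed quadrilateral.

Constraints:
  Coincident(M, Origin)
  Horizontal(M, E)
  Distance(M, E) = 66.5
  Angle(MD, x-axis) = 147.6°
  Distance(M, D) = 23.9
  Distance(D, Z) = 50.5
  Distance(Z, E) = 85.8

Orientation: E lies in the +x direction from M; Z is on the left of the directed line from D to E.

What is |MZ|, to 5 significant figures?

57.758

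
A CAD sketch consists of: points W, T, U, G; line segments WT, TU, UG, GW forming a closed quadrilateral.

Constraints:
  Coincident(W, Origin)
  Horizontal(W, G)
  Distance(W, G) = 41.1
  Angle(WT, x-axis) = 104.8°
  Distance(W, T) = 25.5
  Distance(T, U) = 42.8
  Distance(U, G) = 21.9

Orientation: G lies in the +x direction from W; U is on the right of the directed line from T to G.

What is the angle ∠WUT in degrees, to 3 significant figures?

28.6°

W is at the origin; WG is horizontal with |WG| = 41.1 and G in +x, so G = (41.1, 0). WT runs at 104.8° with |WT| = 25.5, so T = (-6.51, 24.7). U is determined by |TU| = 42.8 and |UG| = 21.9 together: it lies at the intersection of circle(T, 42.8) and circle(G, 21.9). With |TG| = 53.6, the foot of the radical line on TG is 39.4 from T and the perpendicular offset is √(42.8² − 39.4²) = 16.7. Taking the right-of-TG solution: U = (20.8, -8.28).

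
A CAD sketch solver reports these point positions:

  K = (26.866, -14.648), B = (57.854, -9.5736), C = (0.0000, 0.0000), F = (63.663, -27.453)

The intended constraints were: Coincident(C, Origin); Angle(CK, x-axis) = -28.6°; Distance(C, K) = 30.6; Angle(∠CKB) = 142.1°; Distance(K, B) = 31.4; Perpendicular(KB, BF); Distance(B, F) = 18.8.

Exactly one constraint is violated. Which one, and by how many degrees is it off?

Perpendicular(KB, BF) — off by 8.70°.

C = (0.00, 0.00) ✓; CK at -28.60° ✓; |CK| = 30.60 ✓; ∠CKB = 142.1° ✓; |KB| = 31.40 ✓; ∠(KB, BF) = 81.30° ✗; |BF| = 18.80 ✓.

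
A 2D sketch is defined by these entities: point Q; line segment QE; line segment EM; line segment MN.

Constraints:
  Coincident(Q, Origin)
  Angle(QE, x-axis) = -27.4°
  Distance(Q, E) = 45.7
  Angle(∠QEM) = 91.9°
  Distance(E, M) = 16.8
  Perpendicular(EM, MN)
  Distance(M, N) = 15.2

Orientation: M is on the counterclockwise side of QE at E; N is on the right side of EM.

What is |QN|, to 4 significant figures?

63.57

Q is at the origin; QE runs at -27.4° with length 45.7, so E = 45.7·(cos -27.4°, sin -27.4°) = (40.57, -21.03). ∠QEM = 91.9°, so EM runs at -27.4° + (180° − 91.9°) = 60.70° from the x-axis; with |EM| = 16.8, M = E + 16.8·(cos 60.70°, sin 60.70°) = (48.79, -6.380). EM is perpendicular to MN; with |MN| = 15.2 on the right of EM, N = M + 15.2·(0.8721, -0.4894) = (62.05, -13.82). Then |QN| = |N − Q| = 63.57.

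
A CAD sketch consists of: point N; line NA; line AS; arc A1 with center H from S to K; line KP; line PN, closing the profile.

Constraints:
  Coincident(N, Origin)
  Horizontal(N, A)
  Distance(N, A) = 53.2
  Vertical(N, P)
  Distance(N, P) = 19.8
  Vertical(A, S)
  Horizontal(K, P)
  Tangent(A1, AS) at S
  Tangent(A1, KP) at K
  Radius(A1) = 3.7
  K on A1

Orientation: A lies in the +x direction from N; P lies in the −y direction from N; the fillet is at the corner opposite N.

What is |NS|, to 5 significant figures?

55.583

The virtual corner opposite N is at (53.200, -19.800). The tangent condition forces HS to be normal to AS and since A1 is tangent to KP there, HK ⟂ KP, with radius 3.7, so the center H sits 3.7 in from both sides at H = (49.500, -16.100). That places the tangent points at S = (53.200, -16.100) on AS and K = (49.500, -19.800) on KP. Then |NS| = |S − N| = 55.583.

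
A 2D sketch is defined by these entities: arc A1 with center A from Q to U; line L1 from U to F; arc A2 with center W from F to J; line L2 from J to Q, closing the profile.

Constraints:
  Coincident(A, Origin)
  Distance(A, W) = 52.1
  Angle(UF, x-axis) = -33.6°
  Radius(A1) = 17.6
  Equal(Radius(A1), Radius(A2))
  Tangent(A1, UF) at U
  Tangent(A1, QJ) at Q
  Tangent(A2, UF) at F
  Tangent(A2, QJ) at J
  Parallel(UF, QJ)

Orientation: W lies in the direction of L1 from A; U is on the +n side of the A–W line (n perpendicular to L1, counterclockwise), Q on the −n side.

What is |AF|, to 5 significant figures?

54.992

The slot axis is L1's direction at -33.6°, so u = (cos -33.6°, sin -33.6°) = (0.83292, -0.55339) and n = (−sin -33.6°, cos -33.6°) = (0.55339, 0.83292). A is at the origin and W lies 52.1 along u from A, so W = 52.1·u = (43.395, -28.832). Tangency of A1 to both parallel lines with radius 17.6 puts U and Q at A ± 17.6·n: U = (9.7397, 14.659), Q = (-9.7397, -14.659). Equal radii place F and J the same way about W: F = W + 17.6·n = (53.135, -14.172), J = W − 17.6·n = (33.656, -43.491). Then |AF| = |F − A| = 54.992.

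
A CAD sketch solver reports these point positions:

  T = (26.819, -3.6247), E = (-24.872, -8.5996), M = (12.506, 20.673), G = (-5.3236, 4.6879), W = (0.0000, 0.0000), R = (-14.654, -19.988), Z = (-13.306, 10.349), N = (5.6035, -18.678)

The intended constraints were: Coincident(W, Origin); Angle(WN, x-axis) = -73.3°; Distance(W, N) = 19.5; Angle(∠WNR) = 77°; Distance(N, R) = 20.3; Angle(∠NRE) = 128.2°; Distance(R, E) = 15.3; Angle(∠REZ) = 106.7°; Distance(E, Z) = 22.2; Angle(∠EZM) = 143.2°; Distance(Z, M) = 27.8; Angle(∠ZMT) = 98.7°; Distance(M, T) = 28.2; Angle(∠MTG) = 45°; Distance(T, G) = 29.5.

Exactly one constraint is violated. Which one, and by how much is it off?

Distance(T, G) = 29.5 — off by 3.70.

W = (0.00, 0.00) ✓; WN at -73.30° ✓; |WN| = 19.50 ✓; ∠WNR = 77.00° ✓; |NR| = 20.30 ✓; ∠NRE = 128.2° ✓; |RE| = 15.30 ✓; ∠REZ = 106.7° ✓; |EZ| = 22.20 ✓; ∠EZM = 143.2° ✓; |ZM| = 27.80 ✓; ∠ZMT = 98.70° ✓; |MT| = 28.20 ✓; ∠MTG = 45.00° ✓; |TG| = 33.20 ✗.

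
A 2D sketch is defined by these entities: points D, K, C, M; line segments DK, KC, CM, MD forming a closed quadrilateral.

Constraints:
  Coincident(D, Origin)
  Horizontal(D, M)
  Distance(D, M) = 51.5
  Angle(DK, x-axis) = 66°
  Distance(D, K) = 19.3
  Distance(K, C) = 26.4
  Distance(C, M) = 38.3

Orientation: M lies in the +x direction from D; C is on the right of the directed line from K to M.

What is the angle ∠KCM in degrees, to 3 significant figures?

91.5°

D is at the origin; DM is horizontal with |DM| = 51.5 and M in +x, so M = (51.5, 0). DK runs at 66.0° with |DK| = 19.3, so K = (7.85, 17.6). C is determined by |KC| = 26.4 and |CM| = 38.3 together: it lies at the intersection of circle(K, 26.4) and circle(M, 38.3). With |KM| = 47.1, the foot of the radical line on KM is 15.4 from K and the perpendicular offset is √(26.4² − 15.4²) = 21.5. Taking the right-of-KM solution: C = (14.1, -8.03).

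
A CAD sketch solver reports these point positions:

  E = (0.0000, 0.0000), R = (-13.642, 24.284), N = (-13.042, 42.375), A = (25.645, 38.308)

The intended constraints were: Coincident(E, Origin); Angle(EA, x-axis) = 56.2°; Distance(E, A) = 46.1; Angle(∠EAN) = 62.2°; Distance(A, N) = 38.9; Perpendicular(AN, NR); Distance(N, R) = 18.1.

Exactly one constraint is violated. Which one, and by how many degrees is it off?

Perpendicular(AN, NR) — off by 4.10°.

E = (0.00, 0.00) ✓; EA at 56.20° ✓; |EA| = 46.10 ✓; ∠EAN = 62.20° ✓; |AN| = 38.90 ✓; ∠(AN, NR) = 94.10° ✗; |NR| = 18.10 ✓.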